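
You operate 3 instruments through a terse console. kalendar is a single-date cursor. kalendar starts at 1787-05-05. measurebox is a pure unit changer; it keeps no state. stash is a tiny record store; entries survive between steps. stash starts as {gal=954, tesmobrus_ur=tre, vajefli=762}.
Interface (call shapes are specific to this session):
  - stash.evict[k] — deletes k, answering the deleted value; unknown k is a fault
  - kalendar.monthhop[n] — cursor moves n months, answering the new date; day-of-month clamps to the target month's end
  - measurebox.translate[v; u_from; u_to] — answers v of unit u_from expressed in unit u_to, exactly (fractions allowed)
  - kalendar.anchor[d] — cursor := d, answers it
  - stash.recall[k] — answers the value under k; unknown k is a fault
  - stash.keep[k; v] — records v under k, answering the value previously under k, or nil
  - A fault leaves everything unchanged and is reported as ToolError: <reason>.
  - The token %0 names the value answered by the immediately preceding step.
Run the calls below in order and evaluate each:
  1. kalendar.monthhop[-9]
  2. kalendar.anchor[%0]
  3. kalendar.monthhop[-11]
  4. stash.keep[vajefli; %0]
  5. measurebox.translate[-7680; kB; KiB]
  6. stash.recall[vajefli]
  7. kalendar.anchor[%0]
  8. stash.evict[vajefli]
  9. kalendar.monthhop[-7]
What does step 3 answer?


Answer: 1785-09-05

Derivation:
-- 1. monthhop(n='-9') => 1786-08-05
-- 2. anchor(d='%0') => 1786-08-05
-- 3. monthhop(n='-11') => 1785-09-05
-- 4. keep(k='vajefli', v='%0') => 762
-- 5. translate(v='-7680', u_from='kB', u_to='KiB') => -7500
-- 6. recall(k='vajefli') => 1785-09-05
-- 7. anchor(d='%0') => 1785-09-05
-- 8. evict(k='vajefli') => 1785-09-05
-- 9. monthhop(n='-7') => 1785-02-05


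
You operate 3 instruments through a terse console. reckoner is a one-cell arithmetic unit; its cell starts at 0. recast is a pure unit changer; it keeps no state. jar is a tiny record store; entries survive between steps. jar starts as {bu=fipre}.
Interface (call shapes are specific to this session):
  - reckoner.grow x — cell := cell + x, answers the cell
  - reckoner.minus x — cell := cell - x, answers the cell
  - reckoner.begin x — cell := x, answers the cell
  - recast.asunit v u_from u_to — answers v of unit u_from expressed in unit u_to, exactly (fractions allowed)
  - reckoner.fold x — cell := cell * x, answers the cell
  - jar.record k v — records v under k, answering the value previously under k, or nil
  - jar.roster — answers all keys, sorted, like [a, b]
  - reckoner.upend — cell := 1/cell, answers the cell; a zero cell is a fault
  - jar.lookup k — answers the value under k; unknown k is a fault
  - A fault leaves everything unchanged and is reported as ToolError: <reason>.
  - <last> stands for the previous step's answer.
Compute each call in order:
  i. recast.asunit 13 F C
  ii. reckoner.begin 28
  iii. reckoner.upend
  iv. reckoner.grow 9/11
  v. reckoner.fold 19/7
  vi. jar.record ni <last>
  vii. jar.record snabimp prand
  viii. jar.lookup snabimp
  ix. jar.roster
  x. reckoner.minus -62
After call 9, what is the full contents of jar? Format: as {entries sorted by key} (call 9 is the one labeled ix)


> recast.asunit v='13' u_from='F' u_to='C'
[out] -95/9
> reckoner.begin x='28'
[out] 28
> reckoner.upend
[out] 1/28
> reckoner.grow x='9/11'
[out] 263/308
> reckoner.fold x='19/7'
[out] 4997/2156
> jar.record k='ni' v='<last>'
[out] nil
> jar.record k='snabimp' v='prand'
[out] nil
> jar.lookup k='snabimp'
[out] prand
> jar.roster
[out] [bu, ni, snabimp]
> reckoner.minus x='-62'
[out] 138669/2156

Answer: {bu=fipre, ni=4997/2156, snabimp=prand}


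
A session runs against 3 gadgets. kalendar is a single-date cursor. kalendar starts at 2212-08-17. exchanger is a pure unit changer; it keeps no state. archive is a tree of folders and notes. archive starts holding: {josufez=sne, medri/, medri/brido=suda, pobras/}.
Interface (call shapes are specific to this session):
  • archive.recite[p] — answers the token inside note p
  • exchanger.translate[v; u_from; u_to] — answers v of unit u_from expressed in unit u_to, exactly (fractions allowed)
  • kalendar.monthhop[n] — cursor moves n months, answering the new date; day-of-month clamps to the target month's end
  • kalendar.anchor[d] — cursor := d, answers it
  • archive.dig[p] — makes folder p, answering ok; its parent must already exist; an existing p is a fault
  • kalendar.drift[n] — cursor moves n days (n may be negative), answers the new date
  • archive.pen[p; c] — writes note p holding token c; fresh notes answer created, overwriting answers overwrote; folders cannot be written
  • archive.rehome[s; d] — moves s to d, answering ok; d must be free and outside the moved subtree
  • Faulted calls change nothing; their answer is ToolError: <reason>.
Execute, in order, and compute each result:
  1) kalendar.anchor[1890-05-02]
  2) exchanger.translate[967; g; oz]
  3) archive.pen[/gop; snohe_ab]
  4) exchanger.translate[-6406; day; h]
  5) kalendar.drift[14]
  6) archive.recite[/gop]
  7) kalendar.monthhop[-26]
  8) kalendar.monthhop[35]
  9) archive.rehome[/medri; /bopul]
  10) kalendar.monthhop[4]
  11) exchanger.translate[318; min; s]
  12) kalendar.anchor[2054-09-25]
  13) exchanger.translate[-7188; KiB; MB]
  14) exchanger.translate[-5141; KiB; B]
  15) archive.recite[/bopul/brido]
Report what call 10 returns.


Answer: 1891-06-16

Derivation:
-- kalendar.anchor(d='1890-05-02') ~> 1890-05-02
-- exchanger.translate(v='967', u_from='g', u_to='oz') ~> 1547200000/45359237
-- archive.pen(p='/gop', c='snohe_ab') ~> created
-- exchanger.translate(v='-6406', u_from='day', u_to='h') ~> -153744
-- kalendar.drift(n='14') ~> 1890-05-16
-- archive.recite(p='/gop') ~> snohe_ab
-- kalendar.monthhop(n='-26') ~> 1888-03-16
-- kalendar.monthhop(n='35') ~> 1891-02-16
-- archive.rehome(s='/medri', d='/bopul') ~> ok
-- kalendar.monthhop(n='4') ~> 1891-06-16
-- exchanger.translate(v='318', u_from='min', u_to='s') ~> 19080
-- kalendar.anchor(d='2054-09-25') ~> 2054-09-25
-- exchanger.translate(v='-7188', u_from='KiB', u_to='MB') ~> -115008/15625
-- exchanger.translate(v='-5141', u_from='KiB', u_to='B') ~> -5264384
-- archive.recite(p='/bopul/brido') ~> suda


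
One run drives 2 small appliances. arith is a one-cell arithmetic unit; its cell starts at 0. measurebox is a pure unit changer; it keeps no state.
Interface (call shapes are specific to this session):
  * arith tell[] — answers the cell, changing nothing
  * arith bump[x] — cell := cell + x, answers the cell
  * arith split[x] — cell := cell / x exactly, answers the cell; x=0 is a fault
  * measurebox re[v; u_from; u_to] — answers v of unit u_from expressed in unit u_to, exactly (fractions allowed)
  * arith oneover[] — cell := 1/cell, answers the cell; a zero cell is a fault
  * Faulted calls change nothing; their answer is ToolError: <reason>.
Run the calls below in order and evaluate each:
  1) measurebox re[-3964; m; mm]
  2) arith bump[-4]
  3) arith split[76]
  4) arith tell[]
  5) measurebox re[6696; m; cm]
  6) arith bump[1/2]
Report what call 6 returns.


Now I run measurebox re with -3964, m, mm, which returns -3964000.
I call arith bump with -4: -4.
Now I run arith split with 76, and observe -1/19.
I use arith tell(), and get -1/19.
Then measurebox re with 6696, m, cm, giving 669600.
Invoking arith bump with 1/2, — result: 17/38.

Answer: 17/38


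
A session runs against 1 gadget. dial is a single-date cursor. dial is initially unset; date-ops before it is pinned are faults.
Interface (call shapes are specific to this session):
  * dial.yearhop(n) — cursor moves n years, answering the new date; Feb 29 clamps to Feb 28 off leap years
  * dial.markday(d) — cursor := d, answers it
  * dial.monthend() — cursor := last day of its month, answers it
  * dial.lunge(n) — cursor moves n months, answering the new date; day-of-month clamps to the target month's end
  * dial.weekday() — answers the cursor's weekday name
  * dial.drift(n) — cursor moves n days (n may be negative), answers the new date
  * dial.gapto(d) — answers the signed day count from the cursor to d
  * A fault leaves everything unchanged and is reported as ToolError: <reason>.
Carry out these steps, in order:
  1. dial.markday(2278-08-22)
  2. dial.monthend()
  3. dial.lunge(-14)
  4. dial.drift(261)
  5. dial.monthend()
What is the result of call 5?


I use dial.markday passing d: 2278-08-22, yielding 2278-08-22.
I call dial.monthend, and observe 2278-08-31.
I use dial.lunge passing n: -14, and observe 2277-06-30.
Next I call dial.drift passing n: 261, yielding 2278-03-18.
I call dial.monthend(), and observe 2278-03-31.

Answer: 2278-03-31


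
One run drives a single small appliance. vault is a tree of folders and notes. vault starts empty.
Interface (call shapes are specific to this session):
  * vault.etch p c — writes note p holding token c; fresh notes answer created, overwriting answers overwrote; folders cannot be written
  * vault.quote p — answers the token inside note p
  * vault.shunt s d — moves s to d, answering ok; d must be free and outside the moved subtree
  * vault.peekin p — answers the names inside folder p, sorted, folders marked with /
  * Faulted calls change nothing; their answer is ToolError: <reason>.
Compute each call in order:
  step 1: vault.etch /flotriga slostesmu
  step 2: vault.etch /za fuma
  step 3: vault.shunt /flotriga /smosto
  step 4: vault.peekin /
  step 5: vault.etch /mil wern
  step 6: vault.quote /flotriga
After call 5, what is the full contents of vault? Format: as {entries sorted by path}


Answer: {mil=wern, smosto=slostesmu, za=fuma}

Derivation:
-- vault.etch(p='/flotriga', c='slostesmu') ~> created
-- vault.etch(p='/za', c='fuma') ~> created
-- vault.shunt(s='/flotriga', d='/smosto') ~> ok
-- vault.peekin(p='/') ~> [smosto, za]
-- vault.etch(p='/mil', c='wern') ~> created
-- vault.quote(p='/flotriga') ~> ToolError: not found


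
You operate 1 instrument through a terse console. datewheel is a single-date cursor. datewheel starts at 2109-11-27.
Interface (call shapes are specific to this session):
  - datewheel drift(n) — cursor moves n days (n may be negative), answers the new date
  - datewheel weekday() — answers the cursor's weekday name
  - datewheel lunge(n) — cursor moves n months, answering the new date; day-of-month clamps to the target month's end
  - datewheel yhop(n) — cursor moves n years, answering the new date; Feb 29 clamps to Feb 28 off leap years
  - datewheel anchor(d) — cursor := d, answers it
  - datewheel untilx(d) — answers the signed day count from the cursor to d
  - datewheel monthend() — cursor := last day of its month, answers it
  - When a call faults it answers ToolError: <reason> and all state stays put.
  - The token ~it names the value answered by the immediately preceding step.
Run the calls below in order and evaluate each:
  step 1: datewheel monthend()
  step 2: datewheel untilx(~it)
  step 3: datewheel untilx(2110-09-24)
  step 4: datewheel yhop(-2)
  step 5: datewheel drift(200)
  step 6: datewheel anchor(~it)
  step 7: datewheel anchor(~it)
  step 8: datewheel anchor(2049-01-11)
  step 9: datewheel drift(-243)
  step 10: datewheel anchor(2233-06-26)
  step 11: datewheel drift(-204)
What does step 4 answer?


Answer: 2107-11-30

Derivation:
==> datewheel monthend()
<== 2109-11-30
==> datewheel untilx(d='~it')
<== 0
==> datewheel untilx(d='2110-09-24')
<== 298
==> datewheel yhop(n='-2')
<== 2107-11-30
==> datewheel drift(n='200')
<== 2108-06-17
==> datewheel anchor(d='~it')
<== 2108-06-17
==> datewheel anchor(d='~it')
<== 2108-06-17
==> datewheel anchor(d='2049-01-11')
<== 2049-01-11
==> datewheel drift(n='-243')
<== 2048-05-13
==> datewheel anchor(d='2233-06-26')
<== 2233-06-26
==> datewheel drift(n='-204')
<== 2232-12-04


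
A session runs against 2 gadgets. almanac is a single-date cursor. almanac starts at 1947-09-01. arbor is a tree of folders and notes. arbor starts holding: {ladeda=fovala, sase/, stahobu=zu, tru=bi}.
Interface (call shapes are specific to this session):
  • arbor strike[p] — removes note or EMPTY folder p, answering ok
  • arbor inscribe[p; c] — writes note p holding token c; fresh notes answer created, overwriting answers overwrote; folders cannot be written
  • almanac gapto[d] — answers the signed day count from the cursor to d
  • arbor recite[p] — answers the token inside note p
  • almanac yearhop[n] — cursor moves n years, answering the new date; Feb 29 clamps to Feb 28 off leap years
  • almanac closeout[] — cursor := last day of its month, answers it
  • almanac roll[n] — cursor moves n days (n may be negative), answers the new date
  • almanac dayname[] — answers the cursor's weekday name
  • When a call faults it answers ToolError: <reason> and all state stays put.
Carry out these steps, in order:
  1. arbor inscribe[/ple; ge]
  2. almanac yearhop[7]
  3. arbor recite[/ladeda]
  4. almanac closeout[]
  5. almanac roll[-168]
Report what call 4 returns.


Now I run arbor inscribe using p→/ple, c→ge, and see created.
I use almanac yearhop using n→7, and see 1954-09-01.
I run arbor recite using p→/ladeda, yielding fovala.
I try almanac closeout(), yielding 1954-09-30.
Now I run almanac roll using n→-168, — result: 1954-04-15.

Answer: 1954-09-30


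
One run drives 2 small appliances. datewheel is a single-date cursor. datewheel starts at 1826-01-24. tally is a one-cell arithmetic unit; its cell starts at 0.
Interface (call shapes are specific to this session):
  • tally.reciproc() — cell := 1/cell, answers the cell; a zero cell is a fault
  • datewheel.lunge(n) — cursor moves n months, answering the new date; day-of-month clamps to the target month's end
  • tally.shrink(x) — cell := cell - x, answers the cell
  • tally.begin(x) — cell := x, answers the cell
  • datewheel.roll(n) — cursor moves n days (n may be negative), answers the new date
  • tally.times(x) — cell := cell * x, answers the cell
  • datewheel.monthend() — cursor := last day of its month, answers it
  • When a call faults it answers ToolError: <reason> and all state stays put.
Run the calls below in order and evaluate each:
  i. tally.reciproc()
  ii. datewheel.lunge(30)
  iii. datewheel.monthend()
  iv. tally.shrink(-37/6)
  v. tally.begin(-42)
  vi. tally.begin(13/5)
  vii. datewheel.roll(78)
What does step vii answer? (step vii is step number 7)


I try reciproc(), — result: ToolError: reciprocal of zero.
Then lunge on n: 30, giving 1828-07-24.
I call monthend, yielding 1828-07-31.
I invoke shrink on x: -37/6, and get 37/6.
I try begin on x: -42, and observe -42.
Calling begin on x: 13/5, → 13/5.
I run roll on n: 78, and get 1828-10-17.

Answer: 1828-10-17


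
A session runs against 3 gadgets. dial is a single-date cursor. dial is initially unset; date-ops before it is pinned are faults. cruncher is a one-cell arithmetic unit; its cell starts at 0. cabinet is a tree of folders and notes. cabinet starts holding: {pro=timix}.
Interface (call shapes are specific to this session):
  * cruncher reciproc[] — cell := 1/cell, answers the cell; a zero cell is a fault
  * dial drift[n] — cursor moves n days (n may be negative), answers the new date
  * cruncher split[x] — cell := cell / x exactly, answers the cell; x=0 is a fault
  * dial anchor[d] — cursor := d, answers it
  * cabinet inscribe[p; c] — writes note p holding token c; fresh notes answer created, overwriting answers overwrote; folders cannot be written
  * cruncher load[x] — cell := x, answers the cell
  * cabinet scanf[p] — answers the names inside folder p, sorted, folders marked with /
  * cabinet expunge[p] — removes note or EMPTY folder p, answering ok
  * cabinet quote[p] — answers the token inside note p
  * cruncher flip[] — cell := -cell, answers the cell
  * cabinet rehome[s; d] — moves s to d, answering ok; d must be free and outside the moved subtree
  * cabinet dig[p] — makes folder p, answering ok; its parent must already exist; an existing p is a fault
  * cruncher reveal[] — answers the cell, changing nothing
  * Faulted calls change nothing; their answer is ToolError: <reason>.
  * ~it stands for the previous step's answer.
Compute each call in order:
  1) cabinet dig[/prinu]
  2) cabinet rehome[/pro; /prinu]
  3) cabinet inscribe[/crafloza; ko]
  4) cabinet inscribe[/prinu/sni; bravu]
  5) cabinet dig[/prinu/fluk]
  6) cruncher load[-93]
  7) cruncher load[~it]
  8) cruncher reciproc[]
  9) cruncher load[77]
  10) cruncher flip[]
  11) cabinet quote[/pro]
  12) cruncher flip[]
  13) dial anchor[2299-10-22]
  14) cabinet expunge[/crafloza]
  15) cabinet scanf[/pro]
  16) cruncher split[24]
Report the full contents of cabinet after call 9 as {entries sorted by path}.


Act: cabinet dig[p='/prinu']
Obs: ok
Act: cabinet rehome[s='/pro'; d='/prinu']
Obs: ToolError: exists
Act: cabinet inscribe[p='/crafloza'; c='ko']
Obs: created
Act: cabinet inscribe[p='/prinu/sni'; c='bravu']
Obs: created
Act: cabinet dig[p='/prinu/fluk']
Obs: ok
Act: cruncher load[x='-93']
Obs: -93
Act: cruncher load[x='~it']
Obs: -93
Act: cruncher reciproc[]
Obs: -1/93
Act: cruncher load[x='77']
Obs: 77
Act: cruncher flip[]
Obs: -77
Act: cabinet quote[p='/pro']
Obs: timix
Act: cruncher flip[]
Obs: 77
Act: dial anchor[d='2299-10-22']
Obs: 2299-10-22
Act: cabinet expunge[p='/crafloza']
Obs: ok
Act: cabinet scanf[p='/pro']
Obs: ToolError: not a directory
Act: cruncher split[x='24']
Obs: 77/24

Answer: {crafloza=ko, prinu/, prinu/fluk/, prinu/sni=bravu, pro=timix}


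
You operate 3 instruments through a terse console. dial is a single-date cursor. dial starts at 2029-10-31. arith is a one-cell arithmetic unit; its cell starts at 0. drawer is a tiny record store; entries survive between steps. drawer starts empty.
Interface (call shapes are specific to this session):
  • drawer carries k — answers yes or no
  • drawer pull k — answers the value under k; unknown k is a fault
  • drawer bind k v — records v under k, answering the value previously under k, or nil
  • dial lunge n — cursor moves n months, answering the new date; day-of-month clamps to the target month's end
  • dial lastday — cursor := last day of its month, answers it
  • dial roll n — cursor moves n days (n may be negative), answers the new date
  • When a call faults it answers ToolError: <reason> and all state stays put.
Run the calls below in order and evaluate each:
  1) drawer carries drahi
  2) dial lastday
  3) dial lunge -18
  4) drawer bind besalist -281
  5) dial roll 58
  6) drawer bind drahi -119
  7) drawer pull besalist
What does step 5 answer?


Answer: 2028-06-27

Derivation:
-- 1. drawer carries(k: drahi) == no
-- 2. dial lastday() == 2029-10-31
-- 3. dial lunge(n: -18) == 2028-04-30
-- 4. drawer bind(k: besalist, v: -281) == nil
-- 5. dial roll(n: 58) == 2028-06-27
-- 6. drawer bind(k: drahi, v: -119) == nil
-- 7. drawer pull(k: besalist) == -281


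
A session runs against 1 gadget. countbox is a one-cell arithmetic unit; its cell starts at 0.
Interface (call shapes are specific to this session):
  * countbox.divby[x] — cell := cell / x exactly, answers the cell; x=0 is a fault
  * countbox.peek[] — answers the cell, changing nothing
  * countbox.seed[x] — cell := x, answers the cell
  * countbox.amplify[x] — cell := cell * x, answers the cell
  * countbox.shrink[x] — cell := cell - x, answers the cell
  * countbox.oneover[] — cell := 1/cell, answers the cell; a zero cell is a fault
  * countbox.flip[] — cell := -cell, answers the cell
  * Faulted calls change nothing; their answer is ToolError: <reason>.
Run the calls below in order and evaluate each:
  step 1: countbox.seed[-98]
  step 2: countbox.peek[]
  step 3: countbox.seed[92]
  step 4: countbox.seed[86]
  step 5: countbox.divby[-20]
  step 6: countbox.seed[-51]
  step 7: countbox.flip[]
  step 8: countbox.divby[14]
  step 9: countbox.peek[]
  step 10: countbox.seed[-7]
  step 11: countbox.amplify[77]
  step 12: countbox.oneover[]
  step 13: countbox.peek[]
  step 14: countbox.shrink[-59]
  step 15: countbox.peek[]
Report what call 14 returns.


>> countbox.seed(x=-98)
<< -98
>> countbox.peek()
<< -98
>> countbox.seed(x=92)
<< 92
>> countbox.seed(x=86)
<< 86
>> countbox.divby(x=-20)
<< -43/10
>> countbox.seed(x=-51)
<< -51
>> countbox.flip()
<< 51
>> countbox.divby(x=14)
<< 51/14
>> countbox.peek()
<< 51/14
>> countbox.seed(x=-7)
<< -7
>> countbox.amplify(x=77)
<< -539
>> countbox.oneover()
<< -1/539
>> countbox.peek()
<< -1/539
>> countbox.shrink(x=-59)
<< 31800/539
>> countbox.peek()
<< 31800/539

Answer: 31800/539


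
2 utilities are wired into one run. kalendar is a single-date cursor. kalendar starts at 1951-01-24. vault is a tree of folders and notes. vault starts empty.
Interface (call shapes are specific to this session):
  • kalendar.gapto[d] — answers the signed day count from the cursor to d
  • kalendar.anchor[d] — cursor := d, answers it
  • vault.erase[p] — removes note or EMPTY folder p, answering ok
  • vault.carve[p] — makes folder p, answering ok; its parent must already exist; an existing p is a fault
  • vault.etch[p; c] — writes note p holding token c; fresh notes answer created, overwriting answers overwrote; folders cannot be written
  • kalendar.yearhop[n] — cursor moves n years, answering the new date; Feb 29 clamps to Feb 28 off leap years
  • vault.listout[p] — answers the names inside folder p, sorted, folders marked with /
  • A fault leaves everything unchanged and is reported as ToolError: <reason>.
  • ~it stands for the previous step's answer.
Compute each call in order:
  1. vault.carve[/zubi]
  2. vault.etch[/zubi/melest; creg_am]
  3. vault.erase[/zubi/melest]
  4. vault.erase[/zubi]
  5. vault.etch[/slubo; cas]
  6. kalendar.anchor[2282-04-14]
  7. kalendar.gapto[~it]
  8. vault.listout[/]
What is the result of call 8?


Answer: [slubo]

Derivation:
Act: carve[/zubi]
Obs: ok
Act: etch[/zubi/melest; creg_am]
Obs: created
Act: erase[/zubi/melest]
Obs: ok
Act: erase[/zubi]
Obs: ok
Act: etch[/slubo; cas]
Obs: created
Act: anchor[2282-04-14]
Obs: 2282-04-14
Act: gapto[~it]
Obs: 0
Act: listout[/]
Obs: [slubo]


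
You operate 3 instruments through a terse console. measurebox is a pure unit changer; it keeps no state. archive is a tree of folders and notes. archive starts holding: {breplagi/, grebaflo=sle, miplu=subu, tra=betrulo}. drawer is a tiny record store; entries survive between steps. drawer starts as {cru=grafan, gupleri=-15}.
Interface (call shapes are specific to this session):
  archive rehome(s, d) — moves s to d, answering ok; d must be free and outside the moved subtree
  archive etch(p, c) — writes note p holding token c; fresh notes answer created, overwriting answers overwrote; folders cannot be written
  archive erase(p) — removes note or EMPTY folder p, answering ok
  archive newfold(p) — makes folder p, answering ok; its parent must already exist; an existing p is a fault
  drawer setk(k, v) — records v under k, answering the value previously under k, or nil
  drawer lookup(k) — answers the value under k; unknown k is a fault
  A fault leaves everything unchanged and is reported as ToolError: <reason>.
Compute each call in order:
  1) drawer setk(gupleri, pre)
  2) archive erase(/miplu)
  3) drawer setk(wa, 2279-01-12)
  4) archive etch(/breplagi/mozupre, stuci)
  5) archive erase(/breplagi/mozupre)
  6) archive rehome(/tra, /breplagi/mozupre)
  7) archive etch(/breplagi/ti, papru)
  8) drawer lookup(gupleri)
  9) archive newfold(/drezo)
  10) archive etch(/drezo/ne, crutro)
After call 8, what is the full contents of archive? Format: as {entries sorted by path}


! drawer setk(k=gupleri, v=pre) -> -15
! archive erase(p=/miplu) -> ok
! drawer setk(k=wa, v=2279-01-12) -> nil
! archive etch(p=/breplagi/mozupre, c=stuci) -> created
! archive erase(p=/breplagi/mozupre) -> ok
! archive rehome(s=/tra, d=/breplagi/mozupre) -> ok
! archive etch(p=/breplagi/ti, c=papru) -> created
! drawer lookup(k=gupleri) -> pre
! archive newfold(p=/drezo) -> ok
! archive etch(p=/drezo/ne, c=crutro) -> created

Answer: {breplagi/, breplagi/mozupre=betrulo, breplagi/ti=papru, grebaflo=sle}


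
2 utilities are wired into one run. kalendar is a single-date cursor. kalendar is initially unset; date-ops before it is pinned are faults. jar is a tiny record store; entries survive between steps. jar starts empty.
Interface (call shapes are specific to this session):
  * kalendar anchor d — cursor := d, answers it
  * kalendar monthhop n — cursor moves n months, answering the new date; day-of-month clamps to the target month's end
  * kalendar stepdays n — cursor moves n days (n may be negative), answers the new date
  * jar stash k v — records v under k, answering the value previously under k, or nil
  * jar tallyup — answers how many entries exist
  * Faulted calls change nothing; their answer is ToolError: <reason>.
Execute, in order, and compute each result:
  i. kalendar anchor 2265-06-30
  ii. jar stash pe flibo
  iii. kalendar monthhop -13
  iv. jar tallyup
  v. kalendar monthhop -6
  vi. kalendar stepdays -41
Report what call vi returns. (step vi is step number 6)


Answer: 2263-10-20

Derivation:
·→ kalendar anchor(d=2265-06-30)
·← 2265-06-30
·→ jar stash(k=pe, v=flibo)
·← nil
·→ kalendar monthhop(n=-13)
·← 2264-05-30
·→ jar tallyup()
·← 1
·→ kalendar monthhop(n=-6)
·← 2263-11-30
·→ kalendar stepdays(n=-41)
·← 2263-10-20


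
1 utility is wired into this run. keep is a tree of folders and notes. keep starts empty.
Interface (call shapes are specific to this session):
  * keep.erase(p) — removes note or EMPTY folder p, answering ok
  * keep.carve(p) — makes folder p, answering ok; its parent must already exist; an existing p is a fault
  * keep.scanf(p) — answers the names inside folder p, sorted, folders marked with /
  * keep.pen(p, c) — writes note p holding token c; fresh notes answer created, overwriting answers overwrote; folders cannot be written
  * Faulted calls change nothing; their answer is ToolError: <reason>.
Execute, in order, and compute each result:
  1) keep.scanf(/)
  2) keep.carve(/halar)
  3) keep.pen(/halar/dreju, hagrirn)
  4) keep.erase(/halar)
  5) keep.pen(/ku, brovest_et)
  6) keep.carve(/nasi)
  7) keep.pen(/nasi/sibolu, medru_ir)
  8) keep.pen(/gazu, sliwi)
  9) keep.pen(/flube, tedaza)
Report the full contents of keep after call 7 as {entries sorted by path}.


Answer: {halar/, halar/dreju=hagrirn, ku=brovest_et, nasi/, nasi/sibolu=medru_ir}

Derivation:
// 1. scanf(p→/) ~> []
// 2. carve(p→/halar) ~> ok
// 3. pen(p→/halar/dreju, c→hagrirn) ~> created
// 4. erase(p→/halar) ~> ToolError: not empty
// 5. pen(p→/ku, c→brovest_et) ~> created
// 6. carve(p→/nasi) ~> ok
// 7. pen(p→/nasi/sibolu, c→medru_ir) ~> created
// 8. pen(p→/gazu, c→sliwi) ~> created
// 9. pen(p→/flube, c→tedaza) ~> created


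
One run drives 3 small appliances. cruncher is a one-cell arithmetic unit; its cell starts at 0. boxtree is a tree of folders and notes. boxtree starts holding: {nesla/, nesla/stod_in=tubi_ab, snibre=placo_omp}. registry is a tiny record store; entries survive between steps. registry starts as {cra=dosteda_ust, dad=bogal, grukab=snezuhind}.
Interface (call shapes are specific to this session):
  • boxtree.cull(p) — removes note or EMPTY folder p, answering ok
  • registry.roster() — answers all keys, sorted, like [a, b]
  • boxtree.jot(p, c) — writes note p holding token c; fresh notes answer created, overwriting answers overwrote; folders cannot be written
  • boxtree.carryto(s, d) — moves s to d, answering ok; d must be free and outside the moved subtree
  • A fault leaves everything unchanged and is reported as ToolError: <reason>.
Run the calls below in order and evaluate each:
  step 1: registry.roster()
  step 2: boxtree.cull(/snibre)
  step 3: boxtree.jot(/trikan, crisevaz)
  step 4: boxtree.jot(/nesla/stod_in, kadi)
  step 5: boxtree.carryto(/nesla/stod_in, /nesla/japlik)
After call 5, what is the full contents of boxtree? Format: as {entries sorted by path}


Answer: {nesla/, nesla/japlik=kadi, trikan=crisevaz}

Derivation:
# registry.roster() => [cra, dad, grukab]
# boxtree.cull(p→/snibre) => ok
# boxtree.jot(p→/trikan, c→crisevaz) => created
# boxtree.jot(p→/nesla/stod_in, c→kadi) => overwrote
# boxtree.carryto(s→/nesla/stod_in, d→/nesla/japlik) => ok


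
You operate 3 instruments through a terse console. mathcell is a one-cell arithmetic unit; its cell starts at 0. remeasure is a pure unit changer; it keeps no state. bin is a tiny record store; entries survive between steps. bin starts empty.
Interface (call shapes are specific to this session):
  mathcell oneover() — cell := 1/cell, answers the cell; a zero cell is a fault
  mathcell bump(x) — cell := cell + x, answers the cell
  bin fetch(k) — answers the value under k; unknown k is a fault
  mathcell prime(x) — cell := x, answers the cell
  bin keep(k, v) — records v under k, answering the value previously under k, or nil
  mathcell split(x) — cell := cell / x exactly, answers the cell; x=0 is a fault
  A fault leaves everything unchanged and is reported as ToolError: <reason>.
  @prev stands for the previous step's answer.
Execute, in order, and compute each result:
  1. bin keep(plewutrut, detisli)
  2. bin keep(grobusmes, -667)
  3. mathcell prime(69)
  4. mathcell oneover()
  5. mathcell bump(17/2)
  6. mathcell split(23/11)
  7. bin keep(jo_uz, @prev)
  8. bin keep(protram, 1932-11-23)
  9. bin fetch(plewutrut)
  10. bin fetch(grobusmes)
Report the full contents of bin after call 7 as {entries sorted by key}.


Answer: {grobusmes=-667, jo_uz=12925/3174, plewutrut=detisli}

Derivation:
> bin keep k→plewutrut v→detisli
:: nil
> bin keep k→grobusmes v→-667
:: nil
> mathcell prime x→69
:: 69
> mathcell oneover
:: 1/69
> mathcell bump x→17/2
:: 1175/138
> mathcell split x→23/11
:: 12925/3174
> bin keep k→jo_uz v→@prev
:: nil
> bin keep k→protram v→1932-11-23
:: nil
> bin fetch k→plewutrut
:: detisli
> bin fetch k→grobusmes
:: -667


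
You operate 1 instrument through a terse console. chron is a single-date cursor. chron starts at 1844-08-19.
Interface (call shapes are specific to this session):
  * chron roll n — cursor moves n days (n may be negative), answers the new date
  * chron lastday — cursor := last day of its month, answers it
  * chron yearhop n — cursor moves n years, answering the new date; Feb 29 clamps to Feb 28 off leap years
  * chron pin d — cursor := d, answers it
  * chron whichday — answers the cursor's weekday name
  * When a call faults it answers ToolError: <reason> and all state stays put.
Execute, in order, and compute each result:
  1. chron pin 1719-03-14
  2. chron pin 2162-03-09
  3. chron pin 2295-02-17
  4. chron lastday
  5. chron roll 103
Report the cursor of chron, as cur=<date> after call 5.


Answer: cur=2295-06-11

Derivation:
Now I run chron pin(d=1719-03-14), which returns 1719-03-14.
Then chron pin(d=2162-03-09), giving 2162-03-09.
I invoke chron pin(d=2295-02-17), and observe 2295-02-17.
I invoke chron lastday: 2295-02-28.
Next I call chron roll(n=103), which returns 2295-06-11.


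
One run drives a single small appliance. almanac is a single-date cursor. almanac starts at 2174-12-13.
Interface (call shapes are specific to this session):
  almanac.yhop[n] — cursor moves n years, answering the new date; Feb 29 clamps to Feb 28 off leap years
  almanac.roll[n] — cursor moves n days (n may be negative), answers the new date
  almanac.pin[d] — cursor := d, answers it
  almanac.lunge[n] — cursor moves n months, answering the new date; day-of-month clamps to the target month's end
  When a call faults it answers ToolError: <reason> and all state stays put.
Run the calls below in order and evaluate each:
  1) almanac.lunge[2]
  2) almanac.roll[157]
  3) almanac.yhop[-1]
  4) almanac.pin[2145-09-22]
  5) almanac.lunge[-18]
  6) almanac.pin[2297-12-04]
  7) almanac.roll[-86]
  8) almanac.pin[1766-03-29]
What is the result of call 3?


I call almanac.lunge with n=2, which returns 2175-02-13.
I use almanac.roll with n=157, and see 2175-07-20.
I invoke almanac.yhop with n=-1, and get 2174-07-20.
Using almanac.pin with d=2145-09-22, which returns 2145-09-22.
Now I run almanac.lunge with n=-18, → 2144-03-22.
Now I run almanac.pin with d=2297-12-04, and get 2297-12-04.
I use almanac.roll with n=-86, which returns 2297-09-09.
Using almanac.pin with d=1766-03-29, and see 1766-03-29.

Answer: 2174-07-20


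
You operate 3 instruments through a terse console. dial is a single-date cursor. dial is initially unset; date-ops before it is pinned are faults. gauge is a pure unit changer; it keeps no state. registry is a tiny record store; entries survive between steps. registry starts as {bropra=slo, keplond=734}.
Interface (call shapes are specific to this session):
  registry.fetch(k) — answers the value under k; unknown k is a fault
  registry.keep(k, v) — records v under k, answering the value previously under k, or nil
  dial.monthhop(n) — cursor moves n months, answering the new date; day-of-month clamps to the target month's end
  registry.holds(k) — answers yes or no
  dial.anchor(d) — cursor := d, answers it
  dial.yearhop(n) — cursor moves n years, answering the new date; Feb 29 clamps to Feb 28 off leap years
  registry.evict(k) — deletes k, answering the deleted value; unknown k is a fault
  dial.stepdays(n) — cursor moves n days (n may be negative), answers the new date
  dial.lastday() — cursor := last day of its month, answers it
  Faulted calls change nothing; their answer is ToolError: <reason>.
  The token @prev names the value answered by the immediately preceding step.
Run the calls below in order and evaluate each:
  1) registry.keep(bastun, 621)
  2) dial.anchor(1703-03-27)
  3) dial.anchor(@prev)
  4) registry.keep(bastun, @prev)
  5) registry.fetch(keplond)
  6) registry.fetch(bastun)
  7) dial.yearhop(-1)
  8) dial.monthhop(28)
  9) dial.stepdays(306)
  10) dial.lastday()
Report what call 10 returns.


% keep k: bastun v: 621
= nil
% anchor d: 1703-03-27
= 1703-03-27
% anchor d: @prev
= 1703-03-27
% keep k: bastun v: @prev
= 621
% fetch k: keplond
= 734
% fetch k: bastun
= 1703-03-27
% yearhop n: -1
= 1702-03-27
% monthhop n: 28
= 1704-07-27
% stepdays n: 306
= 1705-05-29
% lastday
= 1705-05-31

Answer: 1705-05-31


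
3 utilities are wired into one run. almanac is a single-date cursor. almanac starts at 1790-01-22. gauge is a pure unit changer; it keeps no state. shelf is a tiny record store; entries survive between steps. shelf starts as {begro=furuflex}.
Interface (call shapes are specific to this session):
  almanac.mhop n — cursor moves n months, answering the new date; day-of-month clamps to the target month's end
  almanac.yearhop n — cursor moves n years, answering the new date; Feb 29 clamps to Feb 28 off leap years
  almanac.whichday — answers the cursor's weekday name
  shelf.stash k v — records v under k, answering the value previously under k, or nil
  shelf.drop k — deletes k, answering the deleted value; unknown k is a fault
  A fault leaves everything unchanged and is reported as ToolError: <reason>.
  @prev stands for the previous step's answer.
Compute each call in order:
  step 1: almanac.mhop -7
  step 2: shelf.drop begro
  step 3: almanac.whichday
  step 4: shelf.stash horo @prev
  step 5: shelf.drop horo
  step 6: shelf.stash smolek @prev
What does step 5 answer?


Answer: Monday

Derivation:
[in] almanac.mhop n=-7
[out] 1789-06-22
[in] shelf.drop k=begro
[out] furuflex
[in] almanac.whichday
[out] Monday
[in] shelf.stash k=horo v=@prev
[out] nil
[in] shelf.drop k=horo
[out] Monday
[in] shelf.stash k=smolek v=@prev
[out] nil


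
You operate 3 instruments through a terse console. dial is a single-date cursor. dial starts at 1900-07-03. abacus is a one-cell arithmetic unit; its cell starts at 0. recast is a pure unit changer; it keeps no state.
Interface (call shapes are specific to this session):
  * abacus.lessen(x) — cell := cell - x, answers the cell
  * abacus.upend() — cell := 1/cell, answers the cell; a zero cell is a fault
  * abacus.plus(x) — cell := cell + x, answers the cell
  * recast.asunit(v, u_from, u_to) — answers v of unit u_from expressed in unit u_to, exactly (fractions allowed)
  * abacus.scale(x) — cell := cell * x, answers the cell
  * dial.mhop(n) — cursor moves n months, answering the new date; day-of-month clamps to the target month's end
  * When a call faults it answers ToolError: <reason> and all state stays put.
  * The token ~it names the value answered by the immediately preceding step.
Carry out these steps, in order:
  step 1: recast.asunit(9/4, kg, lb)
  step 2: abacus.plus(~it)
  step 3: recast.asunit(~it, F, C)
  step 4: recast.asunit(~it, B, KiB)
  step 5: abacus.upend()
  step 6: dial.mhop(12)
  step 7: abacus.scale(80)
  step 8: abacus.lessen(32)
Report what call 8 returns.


% recast.asunit v→9/4 u_from→kg u_to→lb
:: 225000000/45359237
% abacus.plus x→~it
:: 225000000/45359237
% recast.asunit v→~it u_from→F u_to→C
:: -6132477920/408233133
% recast.asunit v→~it u_from→B u_to→KiB
:: -191639935/13063460256
% abacus.upend
:: 45359237/225000000
% dial.mhop n→12
:: 1901-07-03
% abacus.scale x→80
:: 45359237/2812500
% abacus.lessen x→32
:: -44640763/2812500

Answer: -44640763/2812500


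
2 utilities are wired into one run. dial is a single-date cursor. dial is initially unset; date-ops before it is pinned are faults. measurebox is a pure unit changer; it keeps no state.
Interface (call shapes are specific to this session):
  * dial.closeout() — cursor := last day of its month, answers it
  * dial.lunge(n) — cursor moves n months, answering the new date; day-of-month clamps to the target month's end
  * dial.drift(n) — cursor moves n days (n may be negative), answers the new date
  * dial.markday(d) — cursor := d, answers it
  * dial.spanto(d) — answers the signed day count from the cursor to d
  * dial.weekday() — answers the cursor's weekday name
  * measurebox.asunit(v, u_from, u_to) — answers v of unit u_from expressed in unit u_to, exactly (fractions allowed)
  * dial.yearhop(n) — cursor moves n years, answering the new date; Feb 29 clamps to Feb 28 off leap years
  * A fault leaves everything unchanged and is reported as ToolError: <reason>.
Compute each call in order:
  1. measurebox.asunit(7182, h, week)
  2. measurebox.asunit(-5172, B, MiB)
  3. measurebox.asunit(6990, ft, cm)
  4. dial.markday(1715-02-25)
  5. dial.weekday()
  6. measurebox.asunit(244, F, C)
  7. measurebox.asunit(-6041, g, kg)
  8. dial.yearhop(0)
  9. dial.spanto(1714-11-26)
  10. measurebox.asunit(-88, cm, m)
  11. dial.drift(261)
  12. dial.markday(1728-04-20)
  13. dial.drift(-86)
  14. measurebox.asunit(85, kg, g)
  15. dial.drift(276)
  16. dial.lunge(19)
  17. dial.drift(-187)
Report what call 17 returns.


> measurebox.asunit 7182 h week
  171/4
> measurebox.asunit -5172 B MiB
  -1293/262144
> measurebox.asunit 6990 ft cm
  1065276/5
> dial.markday 1715-02-25
  1715-02-25
> dial.weekday
  Monday
> measurebox.asunit 244 F C
  1060/9
> measurebox.asunit -6041 g kg
  -6041/1000
> dial.yearhop 0
  1715-02-25
> dial.spanto 1714-11-26
  -91
> measurebox.asunit -88 cm m
  -22/25
> dial.drift 261
  1715-11-13
> dial.markday 1728-04-20
  1728-04-20
> dial.drift -86
  1728-01-25
> measurebox.asunit 85 kg g
  85000
> dial.drift 276
  1728-10-27
> dial.lunge 19
  1730-05-27
> dial.drift -187
  1729-11-21

Answer: 1729-11-21


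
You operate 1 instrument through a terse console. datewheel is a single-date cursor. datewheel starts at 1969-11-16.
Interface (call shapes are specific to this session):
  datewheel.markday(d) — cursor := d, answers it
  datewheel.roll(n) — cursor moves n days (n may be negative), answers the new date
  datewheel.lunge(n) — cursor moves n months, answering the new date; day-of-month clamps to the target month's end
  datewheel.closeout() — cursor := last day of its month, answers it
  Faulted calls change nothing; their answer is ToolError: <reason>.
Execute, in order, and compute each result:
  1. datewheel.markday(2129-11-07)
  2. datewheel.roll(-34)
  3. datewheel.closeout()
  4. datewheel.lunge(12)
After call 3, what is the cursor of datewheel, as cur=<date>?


Answer: cur=2129-10-31

Derivation:
I try datewheel.markday passing d: 2129-11-07, and see 2129-11-07.
Next I call datewheel.roll passing n: -34, and see 2129-10-04.
Using datewheel.closeout, which returns 2129-10-31.
Then datewheel.lunge passing n: 12, and see 2130-10-31.
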